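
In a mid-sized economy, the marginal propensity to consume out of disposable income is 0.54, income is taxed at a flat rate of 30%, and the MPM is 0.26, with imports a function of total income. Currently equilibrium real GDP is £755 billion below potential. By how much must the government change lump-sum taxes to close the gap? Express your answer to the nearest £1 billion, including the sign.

Spending multiplier = 1/(1 − c(1−t) + m) = 1/(1 − 0.54×0.7 + 0.26) = 1/0.882 ≈ 1.134.
Tax multiplier = −c·k = −0.54/0.882 ≈ −0.612. Need ΔY = +£755 billion, so ΔT = ΔY/(−c·k) = −(+£755 billion) × 0.882 / 0.54 ≈ −£1,233 billion.
The government should cut lump-sum taxes by £1,233 billion.

−£1,233 billion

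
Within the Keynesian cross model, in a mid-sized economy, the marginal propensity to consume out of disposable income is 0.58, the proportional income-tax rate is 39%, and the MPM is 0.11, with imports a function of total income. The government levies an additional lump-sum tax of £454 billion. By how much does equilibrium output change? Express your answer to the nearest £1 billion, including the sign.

A lump-sum tax change of +£454 billion shifts disposable income by −£454 billion; first-round consumption changes by −c × ΔT = −0.58 × (+£454 billion) = −£263.32 billion.
Expenditure multiplier = 1/(1 − c(1−t) + m) = 1/(1 − 0.58×0.61 + 0.11) = 1/0.7562 ≈ 1.322.
The tax multiplier is −c × k ≈ −0.767, so ΔY = k × (−c·ΔT) = (−£263.32 billion) / 0.7562 ≈ −£348 billion.

−£348 billion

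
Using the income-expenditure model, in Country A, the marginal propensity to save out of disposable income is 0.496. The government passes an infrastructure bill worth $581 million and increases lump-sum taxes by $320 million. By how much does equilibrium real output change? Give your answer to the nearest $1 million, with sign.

+$846 million

MPC = 1 − MPS = 1 − 0.496 = 0.504.
Expenditure multiplier = 1/(1 − MPC) = 1/(1 − 0.504) = 1/0.496 ≈ 2.016.
ΔG contributes k·ΔG = (+$581 million) / 0.496 ≈ +$1,171.4 million.
ΔT of +$320 million changes first-round spending by −c·ΔT = −$161.28 million, contributing k·(−c·ΔT) = (−$161.28 million) / 0.496 ≈ −$325.2 million.
Net ΔY = k(ΔG − c·ΔT) = (+$419.72 million) / 0.496 ≈ +$846 million.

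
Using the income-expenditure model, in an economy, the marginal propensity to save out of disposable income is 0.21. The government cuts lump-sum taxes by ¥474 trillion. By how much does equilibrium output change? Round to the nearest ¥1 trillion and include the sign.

MPC = 1 − MPS = 1 − 0.21 = 0.79.
A lump-sum tax change of −¥474 trillion shifts disposable income by +¥474 trillion; first-round consumption changes by −c × ΔT = −0.79 × (−¥474 trillion) = +¥374.46 trillion.
Expenditure multiplier = 1/(1 − MPC) = 1/(1 − 0.79) = 1/0.21 ≈ 4.762.
The tax multiplier is −c × k ≈ −3.762, so ΔY = k × (−c·ΔT) = (+¥374.46 trillion) / 0.21 ≈ +¥1,783 trillion.

+¥1,783 trillion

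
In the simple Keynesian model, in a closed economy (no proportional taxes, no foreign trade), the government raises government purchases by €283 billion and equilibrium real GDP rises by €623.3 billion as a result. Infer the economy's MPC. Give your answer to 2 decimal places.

Implied spending multiplier k = ΔY/ΔG = 623.3/283 ≈ 2.2025.
Since k = 1/(1 − MPC), MPC = 1 − 1/k = 1 − ΔG/ΔY = 1 − 283/623.3 ≈ 0.55.

0.55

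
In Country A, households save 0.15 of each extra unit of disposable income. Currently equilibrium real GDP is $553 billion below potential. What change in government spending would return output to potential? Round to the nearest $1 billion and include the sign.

+$83 billion

MPC = 1 − MPS = 1 − 0.15 = 0.85.
Spending multiplier = 1/(1 − MPC) = 1/(1 − 0.85) = 1/0.15 ≈ 6.667.
Need ΔY = +$553 billion, so ΔG = ΔY/k = (+$553 billion) × 0.15 ≈ +$83 billion.
The government should increase government spending by $83 billion.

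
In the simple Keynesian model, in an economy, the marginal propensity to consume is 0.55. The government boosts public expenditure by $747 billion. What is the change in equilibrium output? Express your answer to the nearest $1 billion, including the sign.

Spending multiplier = 1/(1 − MPC) = 1/(1 − 0.55) = 1/0.45 ≈ 2.222.
ΔY = k × ΔG = (+$747 billion) / 0.45 = +$1,660 billion.

+$1,660 billion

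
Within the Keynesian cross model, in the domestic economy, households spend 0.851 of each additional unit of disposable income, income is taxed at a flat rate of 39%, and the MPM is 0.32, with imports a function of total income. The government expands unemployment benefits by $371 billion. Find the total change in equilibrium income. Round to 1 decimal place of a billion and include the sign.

The transfer change shifts disposable income by +$371 billion, so first-round consumption changes by c·ΔTR = 0.851 × (+$371 billion) = +$315.721 billion.
Expenditure multiplier = 1/(1 − c(1−t) + m) = 1/(1 − 0.851×0.61 + 0.32) = 1/0.80089 ≈ 1.249.
The transfer multiplier is c × k ≈ 1.063, so ΔY = k × (c·ΔTR) = (+$315.721 billion) / 0.80089 ≈ +$394.2 billion.

+$394.2 billion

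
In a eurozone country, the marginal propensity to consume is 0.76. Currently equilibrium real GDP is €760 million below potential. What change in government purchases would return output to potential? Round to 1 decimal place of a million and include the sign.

+€182.4 million

Spending multiplier = 1/(1 − MPC) = 1/(1 − 0.76) = 1/0.24 ≈ 4.167.
Need ΔY = +€760 million, so ΔG = ΔY/k = (+€760 million) × 0.24 = +€182.4 million.
The government should increase government purchases by €182.4 million.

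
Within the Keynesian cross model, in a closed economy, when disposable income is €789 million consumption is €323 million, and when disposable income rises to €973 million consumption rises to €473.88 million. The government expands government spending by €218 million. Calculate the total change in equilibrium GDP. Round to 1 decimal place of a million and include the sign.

MPC = ΔC/ΔYd = (473.88 − 323)/(973 − 789) = 150.88/184 = 0.82.
Government-spending multiplier = 1/(1 − MPC) = 1/(1 − 0.82) = 1/0.18 ≈ 5.556.
ΔY = k × ΔG = (+€218 million) / 0.18 ≈ +€1,211.1 million.

+€1,211.1 million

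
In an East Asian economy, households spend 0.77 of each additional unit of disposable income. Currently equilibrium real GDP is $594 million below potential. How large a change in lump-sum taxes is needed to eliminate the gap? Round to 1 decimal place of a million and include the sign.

Spending multiplier = 1/(1 − MPC) = 1/(1 − 0.77) = 1/0.23 ≈ 4.348.
Tax multiplier = −c·k = −0.77/0.23 ≈ −3.348. Need ΔY = +$594 million, so ΔT = ΔY/(−c·k) = −(+$594 million) × 0.23 / 0.77 ≈ −$177.4 million.
The government should cut lump-sum taxes by $177.4 million.

−$177.4 million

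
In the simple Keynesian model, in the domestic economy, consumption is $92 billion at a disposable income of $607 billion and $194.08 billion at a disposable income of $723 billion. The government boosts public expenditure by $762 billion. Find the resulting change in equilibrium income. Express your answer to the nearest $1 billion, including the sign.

MPC = ΔC/ΔYd = (194.08 − 92)/(723 − 607) = 102.08/116 = 0.88.
Spending multiplier = 1/(1 − MPC) = 1/(1 − 0.88) = 1/0.12 ≈ 8.333.
ΔY = k × ΔG = (+$762 billion) / 0.12 = +$6,350 billion.

+$6,350 billion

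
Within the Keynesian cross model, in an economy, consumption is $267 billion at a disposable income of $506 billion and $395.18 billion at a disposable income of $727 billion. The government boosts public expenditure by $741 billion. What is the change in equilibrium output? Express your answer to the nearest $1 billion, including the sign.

MPC = ΔC/ΔYd = (395.18 − 267)/(727 − 506) = 128.18/221 = 0.58.
Spending multiplier = 1/(1 − MPC) = 1/(1 − 0.58) = 1/0.42 ≈ 2.381.
ΔY = k × ΔG = (+$741 billion) / 0.42 ≈ +$1,764 billion.

+$1,764 billion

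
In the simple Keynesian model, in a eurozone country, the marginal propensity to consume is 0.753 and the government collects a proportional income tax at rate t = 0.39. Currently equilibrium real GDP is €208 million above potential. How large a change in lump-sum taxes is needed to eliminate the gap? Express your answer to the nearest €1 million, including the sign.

Spending multiplier = 1/(1 − c(1−t)) = 1/(1 − 0.753×0.61) = 1/0.54067 ≈ 1.85.
Tax multiplier = −c·k = −0.753/0.54067 ≈ −1.393. Need ΔY = −€208 million, so ΔT = ΔY/(−c·k) = −(−€208 million) × 0.54067 / 0.753 ≈ +€149 million.
The government should raise lump-sum taxes by €149 million.

+€149 million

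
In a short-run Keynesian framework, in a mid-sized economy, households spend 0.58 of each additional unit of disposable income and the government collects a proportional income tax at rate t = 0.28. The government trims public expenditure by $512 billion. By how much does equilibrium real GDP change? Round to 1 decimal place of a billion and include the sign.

−$879.1 billion

Government-spending multiplier = 1/(1 − c(1−t)) = 1/(1 − 0.58×0.72) = 1/0.5824 ≈ 1.717.
ΔY = k × ΔG = (−$512 billion) / 0.5824 ≈ −$879.1 billion.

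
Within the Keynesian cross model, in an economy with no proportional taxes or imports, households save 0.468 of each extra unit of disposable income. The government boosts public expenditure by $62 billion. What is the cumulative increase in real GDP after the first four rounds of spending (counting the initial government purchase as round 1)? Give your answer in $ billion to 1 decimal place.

MPC = 1 − MPS = 1 − 0.468 = 0.532.
Round 1 adds ΔG = $62 billion; each later round is MPC = 0.532 times the previous.
After 4 rounds: 62 + 32.984 + 17.547488 + 9.335263616 = ΔG·(1 − c^4)/(1 − c) = 62 × (1 − 0.080102584576)/0.468 ≈ $121.9 billion.

$121.9 billion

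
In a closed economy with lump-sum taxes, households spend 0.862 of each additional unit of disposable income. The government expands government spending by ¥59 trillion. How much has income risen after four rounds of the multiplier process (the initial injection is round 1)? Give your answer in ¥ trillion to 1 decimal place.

¥191.5 trillion

Round 1 adds ΔG = ¥59 trillion; each later round is MPC = 0.862 times the previous.
After 4 rounds: 59 + 50.858 + 43.839596 + 37.789731752 = ΔG·(1 − c^4)/(1 − c) = 59 × (1 − 0.552114385936)/0.138 ≈ ¥191.5 trillion.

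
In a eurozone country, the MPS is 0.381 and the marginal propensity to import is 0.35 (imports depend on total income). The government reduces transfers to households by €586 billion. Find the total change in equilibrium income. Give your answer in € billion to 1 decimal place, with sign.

MPC = 1 − MPS = 1 − 0.381 = 0.619.
The transfer change shifts disposable income by −€586 billion, so first-round consumption changes by c·ΔTR = 0.619 × (−€586 billion) = −€362.734 billion.
Expenditure multiplier = 1/(1 − c + m) = 1/(1 − 0.619 + 0.35) = 1/0.731 ≈ 1.368.
The transfer multiplier is c × k ≈ 0.847, so ΔY = k × (c·ΔTR) = (−€362.734 billion) / 0.731 ≈ −€496.2 billion.

−€496.2 billion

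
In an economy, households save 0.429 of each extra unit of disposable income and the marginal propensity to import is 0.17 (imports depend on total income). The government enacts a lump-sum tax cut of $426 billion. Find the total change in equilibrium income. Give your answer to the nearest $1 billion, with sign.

MPC = 1 − MPS = 1 − 0.429 = 0.571.
A lump-sum tax change of −$426 billion shifts disposable income by +$426 billion; first-round consumption changes by −c × ΔT = −0.571 × (−$426 billion) = +$243.246 billion.
Expenditure multiplier = 1/(1 − c + m) = 1/(1 − 0.571 + 0.17) = 1/0.599 ≈ 1.669.
The tax multiplier is −c × k ≈ −0.953, so ΔY = k × (−c·ΔT) = (+$243.246 billion) / 0.599 ≈ +$406 billion.

+$406 billion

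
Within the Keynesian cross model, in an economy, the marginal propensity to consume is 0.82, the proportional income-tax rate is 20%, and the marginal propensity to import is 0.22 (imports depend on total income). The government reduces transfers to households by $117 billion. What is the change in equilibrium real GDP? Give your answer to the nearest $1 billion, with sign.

−$170 billion

The transfer change shifts disposable income by −$117 billion, so first-round consumption changes by c·ΔTR = 0.82 × (−$117 billion) = −$95.94 billion.
Expenditure multiplier = 1/(1 − c(1−t) + m) = 1/(1 − 0.82×0.8 + 0.22) = 1/0.564 ≈ 1.773.
The transfer multiplier is c × k ≈ 1.454, so ΔY = k × (c·ΔTR) = (−$95.94 billion) / 0.564 ≈ −$170 billion.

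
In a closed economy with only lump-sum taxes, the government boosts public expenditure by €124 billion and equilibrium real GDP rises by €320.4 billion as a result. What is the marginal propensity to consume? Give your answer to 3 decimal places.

0.613

Implied spending multiplier k = ΔY/ΔG = 320.4/124 ≈ 2.5839.
Since k = 1/(1 − MPC), MPC = 1 − 1/k = 1 − ΔG/ΔY = 1 − 124/320.4 ≈ 0.613.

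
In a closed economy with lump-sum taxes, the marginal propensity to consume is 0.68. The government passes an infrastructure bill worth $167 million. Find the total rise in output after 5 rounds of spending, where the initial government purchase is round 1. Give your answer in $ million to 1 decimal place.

$446.0 million

Round 1 adds ΔG = $167 million; each later round is MPC = 0.68 times the previous.
After 5 rounds: 167 + 113.56 + 77.2208 + 52.510144 + 35.70689792 = ΔG·(1 − c^5)/(1 − c) = 167 × (1 − 0.1453933568)/0.32 ≈ $446 million.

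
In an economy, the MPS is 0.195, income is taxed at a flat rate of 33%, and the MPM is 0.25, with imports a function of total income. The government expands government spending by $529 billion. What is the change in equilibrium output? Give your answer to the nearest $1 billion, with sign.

MPC = 1 − MPS = 1 − 0.195 = 0.805.
Government-spending multiplier = 1/(1 − c(1−t) + m) = 1/(1 − 0.805×0.67 + 0.25) = 1/0.71065 ≈ 1.407.
ΔY = k × ΔG = (+$529 billion) / 0.71065 ≈ +$744 billion.

+$744 billion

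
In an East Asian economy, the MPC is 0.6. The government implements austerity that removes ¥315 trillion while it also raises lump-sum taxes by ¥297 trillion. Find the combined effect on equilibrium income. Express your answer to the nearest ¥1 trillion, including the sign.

−¥1,233 trillion

Expenditure multiplier = 1/(1 − MPC) = 1/(1 − 0.6) = 1/0.4 = 2.5.
ΔG contributes k·ΔG = (−¥315 trillion) / 0.4 = −¥787.5 trillion.
ΔT of +¥297 trillion changes first-round spending by −c·ΔT = −¥178.2 trillion, contributing k·(−c·ΔT) = (−¥178.2 trillion) / 0.4 = −¥445.5 trillion.
Net ΔY = k(ΔG − c·ΔT) = (−¥493.2 trillion) / 0.4 = −¥1,233 trillion.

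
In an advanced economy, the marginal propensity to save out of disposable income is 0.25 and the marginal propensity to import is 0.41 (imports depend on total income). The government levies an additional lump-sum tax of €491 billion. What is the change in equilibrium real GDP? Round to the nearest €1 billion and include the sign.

−€558 billion

MPC = 1 − MPS = 1 − 0.25 = 0.75.
A lump-sum tax change of +€491 billion shifts disposable income by −€491 billion; first-round consumption changes by −c × ΔT = −0.75 × (+€491 billion) = −€368.25 billion.
Expenditure multiplier = 1/(1 − c + m) = 1/(1 − 0.75 + 0.41) = 1/0.66 ≈ 1.515.
The tax multiplier is −c × k ≈ −1.136, so ΔY = k × (−c·ΔT) = (−€368.25 billion) / 0.66 ≈ −€558 billion.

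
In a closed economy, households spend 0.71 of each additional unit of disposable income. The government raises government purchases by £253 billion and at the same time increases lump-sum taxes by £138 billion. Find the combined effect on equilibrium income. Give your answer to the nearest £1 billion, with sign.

Expenditure multiplier = 1/(1 − MPC) = 1/(1 − 0.71) = 1/0.29 ≈ 3.448.
ΔG contributes k·ΔG = (+£253 billion) / 0.29 ≈ +£872.4 billion.
ΔT of +£138 billion changes first-round spending by −c·ΔT = −£97.98 billion, contributing k·(−c·ΔT) = (−£97.98 billion) / 0.29 ≈ −£337.9 billion.
Net ΔY = k(ΔG − c·ΔT) = (+£155.02 billion) / 0.29 ≈ +£535 billion.

+£535 billion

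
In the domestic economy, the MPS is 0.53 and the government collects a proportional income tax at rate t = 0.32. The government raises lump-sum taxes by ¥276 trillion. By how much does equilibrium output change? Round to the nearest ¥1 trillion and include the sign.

−¥191 trillion

MPC = 1 − MPS = 1 − 0.53 = 0.47.
A lump-sum tax change of +¥276 trillion shifts disposable income by −¥276 trillion; first-round consumption changes by −c × ΔT = −0.47 × (+¥276 trillion) = −¥129.72 trillion.
Expenditure multiplier = 1/(1 − c(1−t)) = 1/(1 − 0.47×0.68) = 1/0.6804 ≈ 1.47.
The tax multiplier is −c × k ≈ −0.691, so ΔY = k × (−c·ΔT) = (−¥129.72 trillion) / 0.6804 ≈ −¥191 trillion.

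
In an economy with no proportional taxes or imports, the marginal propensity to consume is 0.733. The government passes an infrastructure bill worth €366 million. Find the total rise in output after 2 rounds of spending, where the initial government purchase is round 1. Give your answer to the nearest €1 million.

Round 1 adds ΔG = €366 million; each later round is MPC = 0.733 times the previous.
After 2 rounds: 366 + 268.278 = ΔG·(1 − c^2)/(1 − c) = 366 × (1 − 0.537289)/0.267 ≈ €634 million.

€634 million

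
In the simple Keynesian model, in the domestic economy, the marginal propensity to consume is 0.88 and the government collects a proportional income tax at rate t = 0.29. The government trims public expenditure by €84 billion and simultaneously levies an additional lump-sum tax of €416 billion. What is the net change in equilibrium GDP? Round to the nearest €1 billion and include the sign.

−€1,200 billion

Expenditure multiplier = 1/(1 − c(1−t)) = 1/(1 − 0.88×0.71) = 1/0.3752 ≈ 2.665.
ΔG contributes k·ΔG = (−€84 billion) / 0.3752 ≈ −€223.9 billion.
ΔT of +€416 billion changes first-round spending by −c·ΔT = −€366.08 billion, contributing k·(−c·ΔT) = (−€366.08 billion) / 0.3752 ≈ −€975.7 billion.
Net ΔY = k(ΔG − c·ΔT) = (−€450.08 billion) / 0.3752 ≈ −€1,200 billion.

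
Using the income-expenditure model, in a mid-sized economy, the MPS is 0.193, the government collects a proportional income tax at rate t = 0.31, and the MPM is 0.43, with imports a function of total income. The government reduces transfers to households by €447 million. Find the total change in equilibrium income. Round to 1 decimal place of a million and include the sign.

−€413.1 million

MPC = 1 − MPS = 1 − 0.193 = 0.807.
The transfer change shifts disposable income by −€447 million, so first-round consumption changes by c·ΔTR = 0.807 × (−€447 million) = −€360.729 million.
Expenditure multiplier = 1/(1 − c(1−t) + m) = 1/(1 − 0.807×0.69 + 0.43) = 1/0.87317 ≈ 1.145.
The transfer multiplier is c × k ≈ 0.924, so ΔY = k × (c·ΔTR) = (−€360.729 million) / 0.87317 ≈ −€413.1 million.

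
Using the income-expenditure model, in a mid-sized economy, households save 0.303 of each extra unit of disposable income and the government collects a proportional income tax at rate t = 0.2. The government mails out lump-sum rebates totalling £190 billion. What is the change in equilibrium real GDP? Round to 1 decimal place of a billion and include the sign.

+£299.3 billion

MPC = 1 − MPS = 1 − 0.303 = 0.697.
A lump-sum tax change of −£190 billion shifts disposable income by +£190 billion; first-round consumption changes by −c × ΔT = −0.697 × (−£190 billion) = +£132.43 billion.
Expenditure multiplier = 1/(1 − c(1−t)) = 1/(1 − 0.697×0.8) = 1/0.4424 ≈ 2.26.
The tax multiplier is −c × k ≈ −1.575, so ΔY = k × (−c·ΔT) = (+£132.43 billion) / 0.4424 ≈ +£299.3 billion.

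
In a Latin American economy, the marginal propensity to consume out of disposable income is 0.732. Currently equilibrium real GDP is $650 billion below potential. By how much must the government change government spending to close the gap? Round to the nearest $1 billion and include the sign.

+$174 billion

Spending multiplier = 1/(1 − MPC) = 1/(1 − 0.732) = 1/0.268 ≈ 3.731.
Need ΔY = +$650 billion, so ΔG = ΔY/k = (+$650 billion) × 0.268 ≈ +$174 billion.
The government should increase government spending by $174 billion.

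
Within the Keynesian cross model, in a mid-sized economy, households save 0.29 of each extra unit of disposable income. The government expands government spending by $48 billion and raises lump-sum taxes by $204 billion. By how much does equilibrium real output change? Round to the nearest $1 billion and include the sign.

−$334 billion

MPC = 1 − MPS = 1 − 0.29 = 0.71.
Expenditure multiplier = 1/(1 − MPC) = 1/(1 − 0.71) = 1/0.29 ≈ 3.448.
ΔG contributes k·ΔG = (+$48 billion) / 0.29 ≈ +$165.5 billion.
ΔT of +$204 billion changes first-round spending by −c·ΔT = −$144.84 billion, contributing k·(−c·ΔT) = (−$144.84 billion) / 0.29 ≈ −$499.4 billion.
Net ΔY = k(ΔG − c·ΔT) = (−$96.84 billion) / 0.29 ≈ −$334 billion.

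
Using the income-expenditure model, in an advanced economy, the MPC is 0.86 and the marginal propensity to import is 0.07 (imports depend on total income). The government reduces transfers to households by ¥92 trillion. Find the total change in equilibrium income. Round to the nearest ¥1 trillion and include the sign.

−¥377 trillion

The transfer change shifts disposable income by −¥92 trillion, so first-round consumption changes by c·ΔTR = 0.86 × (−¥92 trillion) = −¥79.12 trillion.
Expenditure multiplier = 1/(1 − c + m) = 1/(1 − 0.86 + 0.07) = 1/0.21 ≈ 4.762.
The transfer multiplier is c × k ≈ 4.095, so ΔY = k × (c·ΔTR) = (−¥79.12 trillion) / 0.21 ≈ −¥377 trillion.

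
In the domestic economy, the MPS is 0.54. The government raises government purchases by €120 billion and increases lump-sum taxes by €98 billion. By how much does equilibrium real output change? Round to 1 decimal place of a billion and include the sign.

+€138.7 billion

MPC = 1 − MPS = 1 − 0.54 = 0.46.
Expenditure multiplier = 1/(1 − MPC) = 1/(1 − 0.46) = 1/0.54 ≈ 1.852.
ΔG contributes k·ΔG = (+€120 billion) / 0.54 ≈ +€222.2 billion.
ΔT of +€98 billion changes first-round spending by −c·ΔT = −€45.08 billion, contributing k·(−c·ΔT) = (−€45.08 billion) / 0.54 ≈ −€83.5 billion.
Net ΔY = k(ΔG − c·ΔT) = (+€74.92 billion) / 0.54 ≈ +€138.7 billion.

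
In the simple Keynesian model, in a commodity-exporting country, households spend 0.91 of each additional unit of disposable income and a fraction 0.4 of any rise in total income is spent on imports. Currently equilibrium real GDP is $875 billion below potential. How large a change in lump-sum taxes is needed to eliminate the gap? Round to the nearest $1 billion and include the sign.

Spending multiplier = 1/(1 − c + m) = 1/(1 − 0.91 + 0.4) = 1/0.49 ≈ 2.041.
Tax multiplier = −c·k = −0.91/0.49 ≈ −1.857. Need ΔY = +$875 billion, so ΔT = ΔY/(−c·k) = −(+$875 billion) × 0.49 / 0.91 ≈ −$471 billion.
The government should cut lump-sum taxes by $471 billion.

−$471 billion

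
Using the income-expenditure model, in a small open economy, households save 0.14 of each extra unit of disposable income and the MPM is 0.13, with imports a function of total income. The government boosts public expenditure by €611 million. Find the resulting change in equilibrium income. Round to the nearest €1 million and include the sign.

MPC = 1 − MPS = 1 − 0.14 = 0.86.
Expenditure multiplier = 1/(1 − c + m) = 1/(1 − 0.86 + 0.13) = 1/0.27 ≈ 3.704.
ΔY = k × ΔG = (+€611 million) / 0.27 ≈ +€2,263 million.

+€2,263 million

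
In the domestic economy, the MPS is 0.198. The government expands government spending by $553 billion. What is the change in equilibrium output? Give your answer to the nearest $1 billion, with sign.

+$2,793 billion

MPC = 1 − MPS = 1 − 0.198 = 0.802.
Government-spending multiplier = 1/(1 − MPC) = 1/(1 − 0.802) = 1/0.198 ≈ 5.051.
ΔY = k × ΔG = (+$553 billion) / 0.198 ≈ +$2,793 billion.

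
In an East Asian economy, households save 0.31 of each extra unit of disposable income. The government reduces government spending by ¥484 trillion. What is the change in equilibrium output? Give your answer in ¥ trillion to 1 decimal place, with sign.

−¥1,561.3 trillion

MPC = 1 − MPS = 1 − 0.31 = 0.69.
Spending multiplier = 1/(1 − MPC) = 1/(1 − 0.69) = 1/0.31 ≈ 3.226.
ΔY = k × ΔG = (−¥484 trillion) / 0.31 ≈ −¥1,561.3 trillion.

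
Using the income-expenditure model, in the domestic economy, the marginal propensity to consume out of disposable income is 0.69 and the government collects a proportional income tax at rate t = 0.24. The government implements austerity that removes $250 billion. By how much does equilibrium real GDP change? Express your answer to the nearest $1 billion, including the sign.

Expenditure multiplier = 1/(1 − c(1−t)) = 1/(1 − 0.69×0.76) = 1/0.4756 ≈ 2.103.
ΔY = k × ΔG = (−$250 billion) / 0.4756 ≈ −$526 billion.

−$526 billion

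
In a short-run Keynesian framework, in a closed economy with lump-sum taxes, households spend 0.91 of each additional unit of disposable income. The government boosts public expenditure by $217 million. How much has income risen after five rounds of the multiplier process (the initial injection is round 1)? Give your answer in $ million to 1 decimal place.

Round 1 adds ΔG = $217 million; each later round is MPC = 0.91 times the previous.
After 5 rounds: 217 + 197.47 + 179.6977 + 163.524907 + 148.80766537 = ΔG·(1 − c^5)/(1 − c) = 217 × (1 − 0.6240321451)/0.09 ≈ $906.5 million.

$906.5 million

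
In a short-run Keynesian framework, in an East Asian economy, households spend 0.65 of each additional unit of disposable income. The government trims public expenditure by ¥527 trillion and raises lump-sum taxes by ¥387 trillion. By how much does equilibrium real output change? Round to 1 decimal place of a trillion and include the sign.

−¥2,224.4 trillion

Expenditure multiplier = 1/(1 − MPC) = 1/(1 − 0.65) = 1/0.35 ≈ 2.857.
ΔG contributes k·ΔG = (−¥527 trillion) / 0.35 ≈ −¥1,505.7 trillion.
ΔT of +¥387 trillion changes first-round spending by −c·ΔT = −¥251.55 trillion, contributing k·(−c·ΔT) = (−¥251.55 trillion) / 0.35 ≈ −¥718.7 trillion.
Net ΔY = k(ΔG − c·ΔT) = (−¥778.55 trillion) / 0.35 ≈ −¥2,224.4 trillion.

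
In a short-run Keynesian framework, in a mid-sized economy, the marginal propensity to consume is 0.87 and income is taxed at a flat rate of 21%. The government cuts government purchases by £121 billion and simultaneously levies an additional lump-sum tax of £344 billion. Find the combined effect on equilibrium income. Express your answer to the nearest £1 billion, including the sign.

−£1,344 billion

Expenditure multiplier = 1/(1 − c(1−t)) = 1/(1 − 0.87×0.79) = 1/0.3127 ≈ 3.198.
ΔG contributes k·ΔG = (−£121 billion) / 0.3127 ≈ −£387 billion.
ΔT of +£344 billion changes first-round spending by −c·ΔT = −£299.28 billion, contributing k·(−c·ΔT) = (−£299.28 billion) / 0.3127 ≈ −£957.1 billion.
Net ΔY = k(ΔG − c·ΔT) = (−£420.28 billion) / 0.3127 ≈ −£1,344 billion.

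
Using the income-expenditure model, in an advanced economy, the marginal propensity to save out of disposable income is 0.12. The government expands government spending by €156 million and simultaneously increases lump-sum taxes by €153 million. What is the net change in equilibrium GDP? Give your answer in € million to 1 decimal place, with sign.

+€178.0 million

MPC = 1 − MPS = 1 − 0.12 = 0.88.
Expenditure multiplier = 1/(1 − MPC) = 1/(1 − 0.88) = 1/0.12 ≈ 8.333.
ΔG contributes k·ΔG = (+€156 million) / 0.12 = +€1,300 million.
ΔT of +€153 million changes first-round spending by −c·ΔT = −€134.64 million, contributing k·(−c·ΔT) = (−€134.64 million) / 0.12 = −€1,122 million.
Net ΔY = k(ΔG − c·ΔT) = (+€21.36 million) / 0.12 = +€178 million.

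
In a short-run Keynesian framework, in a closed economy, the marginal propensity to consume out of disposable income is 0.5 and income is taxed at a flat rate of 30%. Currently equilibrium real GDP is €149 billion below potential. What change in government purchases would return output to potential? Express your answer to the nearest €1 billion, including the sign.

+€97 billion

Spending multiplier = 1/(1 − c(1−t)) = 1/(1 − 0.5×0.7) = 1/0.65 ≈ 1.538.
Need ΔY = +€149 billion, so ΔG = ΔY/k = (+€149 billion) × 0.65 ≈ +€97 billion.
The government should increase government purchases by €97 billion.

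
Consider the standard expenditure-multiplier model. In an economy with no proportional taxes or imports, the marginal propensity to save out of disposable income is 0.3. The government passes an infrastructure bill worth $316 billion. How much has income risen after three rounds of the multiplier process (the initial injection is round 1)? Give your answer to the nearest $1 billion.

MPC = 1 − MPS = 1 − 0.3 = 0.7.
Round 1 adds ΔG = $316 billion; each later round is MPC = 0.7 times the previous.
After 3 rounds: 316 + 221.2 + 154.84 = ΔG·(1 − c^3)/(1 − c) = 316 × (1 − 0.343)/0.3 ≈ $692 billion.

$692 billion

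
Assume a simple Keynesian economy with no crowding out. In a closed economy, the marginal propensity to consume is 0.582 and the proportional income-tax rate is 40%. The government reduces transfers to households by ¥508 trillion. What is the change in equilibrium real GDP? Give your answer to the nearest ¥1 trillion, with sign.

The transfer change shifts disposable income by −¥508 trillion, so first-round consumption changes by c·ΔTR = 0.582 × (−¥508 trillion) = −¥295.656 trillion.
Expenditure multiplier = 1/(1 − c(1−t)) = 1/(1 − 0.582×0.6) = 1/0.6508 ≈ 1.537.
The transfer multiplier is c × k ≈ 0.894, so ΔY = k × (c·ΔTR) = (−¥295.656 trillion) / 0.6508 ≈ −¥454 trillion.

−¥454 trillion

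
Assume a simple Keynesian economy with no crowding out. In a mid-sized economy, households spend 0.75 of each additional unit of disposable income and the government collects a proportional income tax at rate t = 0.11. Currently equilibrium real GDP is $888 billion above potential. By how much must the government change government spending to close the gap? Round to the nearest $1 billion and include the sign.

−$295 billion

Spending multiplier = 1/(1 − c(1−t)) = 1/(1 − 0.75×0.89) = 1/0.3325 ≈ 3.008.
Need ΔY = −$888 billion, so ΔG = ΔY/k = (−$888 billion) × 0.3325 ≈ −$295 billion.
The government should cut government spending by $295 billion.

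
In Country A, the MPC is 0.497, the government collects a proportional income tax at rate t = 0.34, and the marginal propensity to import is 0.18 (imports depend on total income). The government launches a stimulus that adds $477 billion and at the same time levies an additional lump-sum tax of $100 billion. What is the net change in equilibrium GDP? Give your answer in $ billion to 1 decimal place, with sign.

Expenditure multiplier = 1/(1 − c(1−t) + m) = 1/(1 − 0.497×0.66 + 0.18) = 1/0.85198 ≈ 1.174.
ΔG contributes k·ΔG = (+$477 billion) / 0.85198 ≈ +$559.9 billion.
ΔT of +$100 billion changes first-round spending by −c·ΔT = −$49.7 billion, contributing k·(−c·ΔT) = (−$49.7 billion) / 0.85198 ≈ −$58.3 billion.
Net ΔY = k(ΔG − c·ΔT) = (+$427.3 billion) / 0.85198 ≈ +$501.5 billion.

+$501.5 billion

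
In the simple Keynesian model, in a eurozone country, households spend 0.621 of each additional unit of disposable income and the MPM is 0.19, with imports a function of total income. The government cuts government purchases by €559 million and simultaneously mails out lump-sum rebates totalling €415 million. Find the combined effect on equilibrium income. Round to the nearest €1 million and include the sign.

−€529 million

Expenditure multiplier = 1/(1 − c + m) = 1/(1 − 0.621 + 0.19) = 1/0.569 ≈ 1.757.
ΔG contributes k·ΔG = (−€559 million) / 0.569 ≈ −€982.4 million.
ΔT of −€415 million changes first-round spending by −c·ΔT = +€257.715 million, contributing k·(−c·ΔT) = (+€257.715 million) / 0.569 ≈ +€452.9 million.
Net ΔY = k(ΔG − c·ΔT) = (−€301.285 million) / 0.569 ≈ −€529 million.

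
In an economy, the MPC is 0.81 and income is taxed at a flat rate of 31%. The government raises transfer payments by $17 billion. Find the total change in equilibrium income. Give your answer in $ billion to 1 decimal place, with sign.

The transfer change shifts disposable income by +$17 billion, so first-round consumption changes by c·ΔTR = 0.81 × (+$17 billion) = +$13.77 billion.
Expenditure multiplier = 1/(1 − c(1−t)) = 1/(1 − 0.81×0.69) = 1/0.4411 ≈ 2.267.
The transfer multiplier is c × k ≈ 1.836, so ΔY = k × (c·ΔTR) = (+$13.77 billion) / 0.4411 ≈ +$31.2 billion.

+$31.2 billion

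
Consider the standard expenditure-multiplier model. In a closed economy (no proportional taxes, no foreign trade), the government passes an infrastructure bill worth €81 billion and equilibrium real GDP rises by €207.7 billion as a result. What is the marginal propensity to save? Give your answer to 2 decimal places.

Implied spending multiplier k = ΔY/ΔG = 207.7/81 ≈ 2.5642.
Since k = 1/(1 − MPC), MPC = 1 − 1/k = 1 − ΔG/ΔY = 1 − 81/207.7 ≈ 0.61.
MPS = 1 − MPC = 0.39.

0.39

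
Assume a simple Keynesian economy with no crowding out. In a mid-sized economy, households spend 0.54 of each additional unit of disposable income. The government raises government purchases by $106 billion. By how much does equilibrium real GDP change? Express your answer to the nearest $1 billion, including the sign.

Expenditure multiplier = 1/(1 − MPC) = 1/(1 − 0.54) = 1/0.46 ≈ 2.174.
ΔY = k × ΔG = (+$106 billion) / 0.46 ≈ +$230 billion.

+$230 billion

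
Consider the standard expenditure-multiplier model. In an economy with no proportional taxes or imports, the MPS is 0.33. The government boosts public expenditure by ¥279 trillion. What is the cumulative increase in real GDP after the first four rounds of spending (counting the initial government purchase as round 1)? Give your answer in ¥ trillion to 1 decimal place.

MPC = 1 − MPS = 1 − 0.33 = 0.67.
Round 1 adds ΔG = ¥279 trillion; each later round is MPC = 0.67 times the previous.
After 4 rounds: 279 + 186.93 + 125.2431 + 83.912877 = ΔG·(1 − c^4)/(1 − c) = 279 × (1 − 0.20151121)/0.33 ≈ ¥675.1 trillion.

¥675.1 trillion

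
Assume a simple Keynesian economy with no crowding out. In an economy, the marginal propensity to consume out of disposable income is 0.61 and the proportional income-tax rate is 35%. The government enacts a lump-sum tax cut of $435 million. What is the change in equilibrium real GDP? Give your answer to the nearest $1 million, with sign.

A lump-sum tax change of −$435 million shifts disposable income by +$435 million; first-round consumption changes by −c × ΔT = −0.61 × (−$435 million) = +$265.35 million.
Expenditure multiplier = 1/(1 − c(1−t)) = 1/(1 − 0.61×0.65) = 1/0.6035 ≈ 1.657.
The tax multiplier is −c × k ≈ −1.011, so ΔY = k × (−c·ΔT) = (+$265.35 million) / 0.6035 ≈ +$440 million.

+$440 million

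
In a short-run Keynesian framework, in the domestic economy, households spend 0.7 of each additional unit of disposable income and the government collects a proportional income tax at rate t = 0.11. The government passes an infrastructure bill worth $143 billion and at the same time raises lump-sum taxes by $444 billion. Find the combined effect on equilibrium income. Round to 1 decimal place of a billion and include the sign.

−$445.1 billion

Expenditure multiplier = 1/(1 − c(1−t)) = 1/(1 − 0.7×0.89) = 1/0.377 ≈ 2.653.
ΔG contributes k·ΔG = (+$143 billion) / 0.377 ≈ +$379.3 billion.
ΔT of +$444 billion changes first-round spending by −c·ΔT = −$310.8 billion, contributing k·(−c·ΔT) = (−$310.8 billion) / 0.377 ≈ −$824.4 billion.
Net ΔY = k(ΔG − c·ΔT) = (−$167.8 billion) / 0.377 ≈ −$445.1 billion.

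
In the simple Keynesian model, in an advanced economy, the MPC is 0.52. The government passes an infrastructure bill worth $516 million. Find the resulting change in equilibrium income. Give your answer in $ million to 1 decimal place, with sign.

+$1,075.0 million

Expenditure multiplier = 1/(1 − MPC) = 1/(1 − 0.52) = 1/0.48 ≈ 2.083.
ΔY = k × ΔG = (+$516 million) / 0.48 = +$1,075 million.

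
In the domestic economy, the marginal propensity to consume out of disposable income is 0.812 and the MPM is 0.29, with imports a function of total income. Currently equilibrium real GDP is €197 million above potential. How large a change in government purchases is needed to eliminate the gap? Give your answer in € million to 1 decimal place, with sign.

Spending multiplier = 1/(1 − c + m) = 1/(1 − 0.812 + 0.29) = 1/0.478 ≈ 2.092.
Need ΔY = −€197 million, so ΔG = ΔY/k = (−€197 million) × 0.478 ≈ −€94.2 million.
The government should cut government purchases by €94.2 million.

−€94.2 million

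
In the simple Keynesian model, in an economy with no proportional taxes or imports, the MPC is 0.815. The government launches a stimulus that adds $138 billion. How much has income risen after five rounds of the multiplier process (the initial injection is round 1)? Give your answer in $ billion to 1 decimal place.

Round 1 adds ΔG = $138 billion; each later round is MPC = 0.815 times the previous.
After 5 rounds: 138 + 112.47 + 91.66305 + 74.70538575 + 60.88488938625 = ΔG·(1 − c^5)/(1 − c) = 138 × (1 − 0.359573803259375)/0.185 ≈ $477.7 billion.

$477.7 billion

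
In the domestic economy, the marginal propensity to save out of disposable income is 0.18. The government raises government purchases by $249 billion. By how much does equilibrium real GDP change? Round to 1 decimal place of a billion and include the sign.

MPC = 1 − MPS = 1 − 0.18 = 0.82.
Expenditure multiplier = 1/(1 − MPC) = 1/(1 − 0.82) = 1/0.18 ≈ 5.556.
ΔY = k × ΔG = (+$249 billion) / 0.18 ≈ +$1,383.3 billion.

+$1,383.3 billion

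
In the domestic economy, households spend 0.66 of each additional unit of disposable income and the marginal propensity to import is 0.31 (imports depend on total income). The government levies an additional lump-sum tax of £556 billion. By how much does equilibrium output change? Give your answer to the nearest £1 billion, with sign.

A lump-sum tax change of +£556 billion shifts disposable income by −£556 billion; first-round consumption changes by −c × ΔT = −0.66 × (+£556 billion) = −£366.96 billion.
Expenditure multiplier = 1/(1 − c + m) = 1/(1 − 0.66 + 0.31) = 1/0.65 ≈ 1.538.
The tax multiplier is −c × k ≈ −1.015, so ΔY = k × (−c·ΔT) = (−£366.96 billion) / 0.65 ≈ −£565 billion.

−£565 billion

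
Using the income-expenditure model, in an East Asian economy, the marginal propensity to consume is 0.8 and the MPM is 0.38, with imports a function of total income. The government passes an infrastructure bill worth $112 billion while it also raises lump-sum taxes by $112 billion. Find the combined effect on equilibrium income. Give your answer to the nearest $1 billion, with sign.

+$39 billion

Expenditure multiplier = 1/(1 − c + m) = 1/(1 − 0.8 + 0.38) = 1/0.58 ≈ 1.724.
ΔG contributes k·ΔG = (+$112 billion) / 0.58 ≈ +$193.1 billion.
ΔT of +$112 billion changes first-round spending by −c·ΔT = −$89.6 billion, contributing k·(−c·ΔT) = (−$89.6 billion) / 0.58 ≈ −$154.5 billion.
Net ΔY = k(ΔG − c·ΔT) = (+$22.4 billion) / 0.58 ≈ +$39 billion.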